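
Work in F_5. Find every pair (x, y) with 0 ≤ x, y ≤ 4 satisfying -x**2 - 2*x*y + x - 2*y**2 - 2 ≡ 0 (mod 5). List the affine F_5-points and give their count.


Affine F_5-points: {(0, 2), (0, 3), (2, 1), (2, 2)}; count = 4.

For each of the 25 pairs (x, y) ∈ F_5², evaluate f(x, y) mod 5. Record the zeros.
  x = 0: [0↦3, 1↦1, 2↦0, 3↦0, 4↦1]  zeros at y ∈ {2, 3}
  x = 1: [0↦3, 1↦4, 2↦1, 3↦4, 4↦3]  zeros at y ∈ ∅
  x = 2: [0↦1, 1↦0, 2↦0, 3↦1, 4↦3]  zeros at y ∈ {1, 2}
  x = 3: [0↦2, 1↦4, 2↦2, 3↦1, 4↦1]  zeros at y ∈ ∅
  x = 4: [0↦1, 1↦1, 2↦2, 3↦4, 4↦2]  zeros at y ∈ ∅
Collecting zeros: affine points = {(0, 2), (0, 3), (2, 1), (2, 2)}.
Total count |C(F_5)_aff| = 4.


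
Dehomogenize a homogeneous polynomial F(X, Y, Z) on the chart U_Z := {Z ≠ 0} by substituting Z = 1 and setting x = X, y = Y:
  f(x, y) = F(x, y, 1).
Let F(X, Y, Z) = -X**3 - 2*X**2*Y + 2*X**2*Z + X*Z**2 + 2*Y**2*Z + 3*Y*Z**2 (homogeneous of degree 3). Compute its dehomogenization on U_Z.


f(x, y) = -x**3 - 2*x**2*y + 2*x**2 + x + 2*y**2 + 3*y

On U_Z we set Z = 1. Each monomial c·X^i·Y^j·Z^k in F becomes c·x^i·y^j·1^k = c·x^i·y^j.
Substituting Z = 1: F(X, Y, 1) = -x**3 - 2*x**2*y + 2*x**2 + x + 2*y**2 + 3*y.
Note: deg(f) ≤ deg(F) = 3; strict inequality happens when F is divisible by Z (lost terms).


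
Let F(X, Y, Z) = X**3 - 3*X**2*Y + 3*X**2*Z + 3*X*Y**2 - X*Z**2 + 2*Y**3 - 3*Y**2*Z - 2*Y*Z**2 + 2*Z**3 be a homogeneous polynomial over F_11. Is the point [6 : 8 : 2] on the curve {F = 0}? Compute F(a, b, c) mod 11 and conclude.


F(6,8,2) ≡ 1 (mod 11); P is NOT on the curve.

Evaluate F(6, 8, 2) term-by-term (mod 11).
  X**3 ↦ 1·216·1·1 = 216
  -3*X**2*Y ↦ -3·36·8·1 = -864
  3*X**2*Z ↦ 3·36·1·2 = 216
  3*X*Y**2 ↦ 3·6·64·1 = 1152
  -X*Z**2 ↦ -1·6·1·4 = -24
  2*Y**3 ↦ 2·1·512·1 = 1024
  -3*Y**2*Z ↦ -3·1·64·2 = -384
  -2*Y*Z**2 ↦ -2·1·8·4 = -64
  2*Z**3 ↦ 2·1·1·8 = 16
Sum: F(6, 8, 2) = (216) + (-864) + (216) + (1152) + (-24) + (1024) + (-384) + (-64) + (16) = 1288.
Reducing mod 11: 1288 ≡ 1 (mod 11).
Since F(a, b, c) ≡ 1 ≠ 0 (mod 11), P does NOT lie on the curve.


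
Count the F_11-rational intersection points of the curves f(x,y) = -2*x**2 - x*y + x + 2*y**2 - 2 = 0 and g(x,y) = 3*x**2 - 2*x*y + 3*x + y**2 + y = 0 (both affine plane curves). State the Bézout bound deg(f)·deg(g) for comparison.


Common zeros: {(0, 10), (9, 8)}; count = 2; Bézout bound = 4.

deg(f) = 2, deg(g) = 2, so Bézout bound = 4.
Scan x ∈ F_11. For each x, list the y ∈ F_11 with f(x, y) ≡ 0 and those with g(x, y) ≡ 0 (mod 11); the common zeros in that column are the intersection.
  x = 0: f ≡ 0 at y ∈ {1, 10}; g ≡ 0 at y ∈ {0, 10}; common: {10}.
  x = 1: f ≡ 0 at y ∈ {7, 10}; g ≡ 0 at y ∈ ∅; common: ∅.
  x = 2: f ≡ 0 at y ∈ ∅; g ≡ 0 at y ∈ {4, 10}; common: ∅.
  x = 3: f ≡ 0 at y ∈ ∅; g ≡ 0 at y ∈ ∅; common: ∅.
  x = 4: f ≡ 0 at y ∈ {5, 8}; g ≡ 0 at y ∈ ∅; common: ∅.
  x = 5: f ≡ 0 at y ∈ {3, 5}; g ≡ 0 at y ∈ ∅; common: ∅.
  x = 6: f ≡ 0 at y ∈ ∅; g ≡ 0 at y ∈ ∅; common: ∅.
  x = 7: f ≡ 0 at y ∈ {2, 7}; g ≡ 0 at y ∈ {4, 9}; common: ∅.
  x = 8: f ≡ 0 at y ∈ ∅; g ≡ 0 at y ∈ ∅; common: ∅.
  x = 9: f ≡ 0 at y ∈ {2, 8}; g ≡ 0 at y ∈ {8, 9}; common: {8}.
  x = 10: f ≡ 0 at y ∈ ∅; g ≡ 0 at y ∈ {0, 8}; common: ∅.
Collecting: common zeros = {(0, 10), (9, 8)}, so the count is 2.
Comparison with the Bézout bound: 2 ≤ 4 = deg(f)·deg(g), as expected for curves with no common component (the affine F_11-count falls short of the bound because intersections may lie at infinity, over extension fields, or carry multiplicity).


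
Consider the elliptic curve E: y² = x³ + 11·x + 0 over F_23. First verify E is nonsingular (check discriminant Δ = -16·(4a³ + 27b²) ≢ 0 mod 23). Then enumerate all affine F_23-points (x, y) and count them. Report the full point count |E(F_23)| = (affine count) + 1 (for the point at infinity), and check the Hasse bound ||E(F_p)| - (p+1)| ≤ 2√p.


Affine points = {(0, 0), (1, 9), (1, 14), (4, 4), (4, 19), (6, 11), (6, 12), (7, 11), (7, 12), (8, 5), (8, 18), (9, 0), (10, 11), (10, 12), (11, 7), (11, 16), (14, 0), (18, 2), (18, 21), (20, 3), (20, 20), (21, 4), (21, 19)}; affine count = 23; |E(F_23)| = 24.

Discriminant check: Δ ∝ 4a³ + 27b² = 4·11³ + 27·0² = 4·1331 + 27·0 ≡ 11 (mod 23). Nonzero ⇒ E is nonsingular.
For each x ∈ F_23, compute rhs = x³ + 11·x + 0 mod 23, then count y ∈ F_23 with y² ≡ rhs.
  x = 0: rhs = 0, matching y values: 0 (1 points).
  x = 1: rhs = 12, matching y values: 9, 14 (2 points).
  x = 2: rhs = 7, matching y values: none (0 points).
  x = 3: rhs = 14, matching y values: none (0 points).
  x = 4: rhs = 16, matching y values: 4, 19 (2 points).
  x = 5: rhs = 19, matching y values: none (0 points).
  x = 6: rhs = 6, matching y values: 11, 12 (2 points).
  x = 7: rhs = 6, matching y values: 11, 12 (2 points).
  x = 8: rhs = 2, matching y values: 5, 18 (2 points).
  x = 9: rhs = 0, matching y values: 0 (1 points).
  x = 10: rhs = 6, matching y values: 11, 12 (2 points).
  x = 11: rhs = 3, matching y values: 7, 16 (2 points).
  x = 12: rhs = 20, matching y values: none (0 points).
  x = 13: rhs = 17, matching y values: none (0 points).
  x = 14: rhs = 0, matching y values: 0 (1 points).
  x = 15: rhs = 21, matching y values: none (0 points).
  x = 16: rhs = 17, matching y values: none (0 points).
  x = 17: rhs = 17, matching y values: none (0 points).
  x = 18: rhs = 4, matching y values: 2, 21 (2 points).
  x = 19: rhs = 7, matching y values: none (0 points).
  x = 20: rhs = 9, matching y values: 3, 20 (2 points).
  x = 21: rhs = 16, matching y values: 4, 19 (2 points).
  x = 22: rhs = 11, matching y values: none (0 points).
Total affine count: 23.
Full point count |E(F_23)| = 23 + 1 = 24.
Hasse bound: |24 − (23+1)| = |0| = 0 ≤ 2√23 ≈ 9.5917 ✓.


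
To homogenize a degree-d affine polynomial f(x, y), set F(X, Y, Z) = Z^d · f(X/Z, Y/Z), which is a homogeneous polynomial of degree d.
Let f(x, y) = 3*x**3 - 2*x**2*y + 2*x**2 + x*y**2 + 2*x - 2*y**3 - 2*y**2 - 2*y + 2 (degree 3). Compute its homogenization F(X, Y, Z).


F(X, Y, Z) = 3*X**3 - 2*X**2*Y + 2*X**2*Z + X*Y**2 + 2*X*Z**2 - 2*Y**3 - 2*Y**2*Z - 2*Y*Z**2 + 2*Z**3

deg(f) = 3.
Substitute x = X/Z, y = Y/Z into f, then multiply by Z^3.
  monomial 3·x^3·y^0 ↦ 3·X^3·Y^0·Z^0.
  monomial -2·x^2·y^1 ↦ -2·X^2·Y^1·Z^0.
  monomial 2·x^2·y^0 ↦ 2·X^2·Y^0·Z^1.
  monomial 1·x^1·y^2 ↦ 1·X^1·Y^2·Z^0.
  monomial 2·x^1·y^0 ↦ 2·X^1·Y^0·Z^2.
  monomial -2·x^0·y^3 ↦ -2·X^0·Y^3·Z^0.
  monomial -2·x^0·y^2 ↦ -2·X^0·Y^2·Z^1.
  monomial -2·x^0·y^1 ↦ -2·X^0·Y^1·Z^2.
  monomial 2·x^0·y^0 ↦ 2·X^0·Y^0·Z^3.
Collecting: F(X, Y, Z) = 3*X**3 - 2*X**2*Y + 2*X**2*Z + X*Y**2 + 2*X*Z**2 - 2*Y**3 - 2*Y**2*Z - 2*Y*Z**2 + 2*Z**3.


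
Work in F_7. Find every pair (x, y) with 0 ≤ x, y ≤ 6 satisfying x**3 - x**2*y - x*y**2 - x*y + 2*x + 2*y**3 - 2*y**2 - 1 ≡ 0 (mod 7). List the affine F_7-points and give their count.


Affine F_7-points: {(0, 2), (0, 3), (5, 3), (6, 6)}; count = 4.

For each of the 49 pairs (x, y) ∈ F_7², evaluate f(x, y) mod 7. Record the zeros.
  x = 0: [0↦6, 1↦6, 2↦0, 3↦0, 4↦4, 5↦3, 6↦2]  zeros at y ∈ {2, 3}
  x = 1: [0↦2, 1↦6, 2↦2, 3↦2, 4↦4, 5↦6, 6↦6]  zeros at y ∈ ∅
  x = 2: [0↦4, 1↦3, 2↦6, 3↦4, 4↦2, 5↦5, 6↦4]  zeros at y ∈ ∅
  x = 3: [0↦4, 1↦3, 2↦4, 3↦5, 4↦4, 5↦6, 6↦2]  zeros at y ∈ ∅
  x = 4: [0↦1, 1↦5, 2↦2, 3↦4, 4↦2, 5↦1, 6↦6]  zeros at y ∈ ∅
  x = 5: [0↦1, 1↦1, 2↦6, 3↦0, 4↦2, 5↦3, 6↦1]  zeros at y ∈ {3}
  x = 6: [0↦3, 1↦4, 2↦1, 3↦6, 4↦3, 5↦4, 6↦0]  zeros at y ∈ {6}
Collecting zeros: affine points = {(0, 2), (0, 3), (5, 3), (6, 6)}.
Total count |C(F_7)_aff| = 4.


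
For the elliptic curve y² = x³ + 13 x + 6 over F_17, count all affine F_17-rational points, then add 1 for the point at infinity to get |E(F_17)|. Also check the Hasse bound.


Affine points = {(3, 2), (3, 15), (5, 3), (5, 14), (7, 7), (7, 10), (9, 6), (9, 11), (11, 1), (11, 16), (13, 3), (13, 14), (14, 5), (14, 12), (16, 3), (16, 14)}; affine count = 16; |E(F_17)| = 17.

Discriminant check: Δ ∝ 4a³ + 27b² = 4·13³ + 27·6² = 4·2197 + 27·36 ≡ 2 (mod 17). Nonzero ⇒ E is nonsingular.
For each x ∈ F_17, compute rhs = x³ + 13·x + 6 mod 17, then count y ∈ F_17 with y² ≡ rhs.
  x = 0: rhs = 6, matching y values: none (0 points).
  x = 1: rhs = 3, matching y values: none (0 points).
  x = 2: rhs = 6, matching y values: none (0 points).
  x = 3: rhs = 4, matching y values: 2, 15 (2 points).
  x = 4: rhs = 3, matching y values: none (0 points).
  x = 5: rhs = 9, matching y values: 3, 14 (2 points).
  x = 6: rhs = 11, matching y values: none (0 points).
  x = 7: rhs = 15, matching y values: 7, 10 (2 points).
  x = 8: rhs = 10, matching y values: none (0 points).
  x = 9: rhs = 2, matching y values: 6, 11 (2 points).
  x = 10: rhs = 14, matching y values: none (0 points).
  x = 11: rhs = 1, matching y values: 1, 16 (2 points).
  x = 12: rhs = 3, matching y values: none (0 points).
  x = 13: rhs = 9, matching y values: 3, 14 (2 points).
  x = 14: rhs = 8, matching y values: 5, 12 (2 points).
  x = 15: rhs = 6, matching y values: none (0 points).
  x = 16: rhs = 9, matching y values: 3, 14 (2 points).
Total affine count: 16.
Full point count |E(F_17)| = 16 + 1 = 17.
Hasse bound: |17 − (17+1)| = |-1| = 1 ≤ 2√17 ≈ 8.2462 ✓.


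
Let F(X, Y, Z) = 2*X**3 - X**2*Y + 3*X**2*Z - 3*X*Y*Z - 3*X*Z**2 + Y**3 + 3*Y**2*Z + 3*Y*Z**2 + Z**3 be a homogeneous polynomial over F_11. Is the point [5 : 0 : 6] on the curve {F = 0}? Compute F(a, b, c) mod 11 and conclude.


F(5,0,6) ≡ 2 (mod 11); P is NOT on the curve.

Evaluate F(5, 0, 6) term-by-term (mod 11).
  2*X**3 ↦ 2·125·1·1 = 250
  -X**2*Y ↦ -1·25·0·1 = 0
  3*X**2*Z ↦ 3·25·1·6 = 450
  -3*X*Y*Z ↦ -3·5·0·6 = 0
  -3*X*Z**2 ↦ -3·5·1·36 = -540
  Y**3 ↦ 1·1·0·1 = 0
  3*Y**2*Z ↦ 3·1·0·6 = 0
  3*Y*Z**2 ↦ 3·1·0·36 = 0
  Z**3 ↦ 1·1·1·216 = 216
Sum: F(5, 0, 6) = (250) + (0) + (450) + (0) + (-540) + (0) + (0) + (0) + (216) = 376.
Reducing mod 11: 376 ≡ 2 (mod 11).
Since F(a, b, c) ≡ 2 ≠ 0 (mod 11), P does NOT lie on the curve.


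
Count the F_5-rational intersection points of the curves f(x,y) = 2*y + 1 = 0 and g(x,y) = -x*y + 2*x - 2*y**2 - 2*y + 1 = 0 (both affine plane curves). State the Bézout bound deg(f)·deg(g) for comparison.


Common zeros: ∅; count = 0; Bézout bound = 2.

deg(f) = 1, deg(g) = 2, so Bézout bound = 2.
Scan x ∈ F_5. For each x, list the y ∈ F_5 with f(x, y) ≡ 0 and those with g(x, y) ≡ 0 (mod 5); the common zeros in that column are the intersection.
  x = 0: f ≡ 0 at y ∈ {2}; g ≡ 0 at y ∈ ∅; common: ∅.
  x = 1: f ≡ 0 at y ∈ {2}; g ≡ 0 at y ∈ ∅; common: ∅.
  x = 2: f ≡ 0 at y ∈ {2}; g ≡ 0 at y ∈ {0, 3}; common: ∅.
  x = 3: f ≡ 0 at y ∈ {2}; g ≡ 0 at y ∈ {1, 4}; common: ∅.
  x = 4: f ≡ 0 at y ∈ {2}; g ≡ 0 at y ∈ ∅; common: ∅.
Collecting: common zeros = ∅, so the count is 0.
Comparison with the Bézout bound: 0 ≤ 2 = deg(f)·deg(g), as expected for curves with no common component (the affine F_5-count falls short of the bound because intersections may lie at infinity, over extension fields, or carry multiplicity).


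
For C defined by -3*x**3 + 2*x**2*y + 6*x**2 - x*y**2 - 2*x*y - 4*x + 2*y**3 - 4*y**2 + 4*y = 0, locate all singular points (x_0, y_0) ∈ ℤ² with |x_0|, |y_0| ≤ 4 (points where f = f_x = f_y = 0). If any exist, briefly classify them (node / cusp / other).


Singular points: {(1, 1)}; classification: node.

Compute partial derivatives:
  f_x = -9*x**2 + 4*x*y + 12*x - y**2 - 2*y - 4.
  f_y = 2*x**2 - 2*x*y - 2*x + 6*y**2 - 8*y + 4.
Scan x_0 ∈ {−4, ..., 4}. For each x_0, f_y(x_0, y) is a polynomial in y; find its integer roots y ∈ {−4, ..., 4}, then test f_x and f at those candidates.
  x = -4: f_y(-4, y) = 6*y**2 + 44; no integer root y with |y| ≤ 4.
  x = -3: f_y(-3, y) = 6*y**2 - 2*y + 28; no integer root y with |y| ≤ 4.
  x = -2: f_y(-2, y) = 6*y**2 - 4*y + 16; no integer root y with |y| ≤ 4.
  x = -1: f_y(-1, y) = 6*y**2 - 6*y + 8; no integer root y with |y| ≤ 4.
  x = 0: f_y(0, y) = 6*y**2 - 8*y + 4; no integer root y with |y| ≤ 4.
  x = 1: f_y(1, y) = 6*y**2 - 10*y + 4; vanishes at y ∈ {1}. (1, 1): f_x = 0, f = 0 — SINGULAR.
  x = 2: f_y(2, y) = 6*y**2 - 12*y + 8; no integer root y with |y| ≤ 4.
  x = 3: f_y(3, y) = 6*y**2 - 14*y + 16; no integer root y with |y| ≤ 4.
  x = 4: f_y(4, y) = 6*y**2 - 16*y + 28; no integer root y with |y| ≤ 4.
Only singular point on the grid: (1, 1).
Classify: substitute x = 1 + u, y = 1 + v and expand: f = -3*u**3 + 2*u**2*v - u**2 - u*v**2 + 2*v**3 + v**2.
No constant or linear terms (consistent with a singular point). Quadratic part: -u**2 + v**2. Cubic part: -3*u**3 + 2*u**2*v - u*v**2 + 2*v**3.
The quadratic part v**2 - u**2 = (v − u)(v + u) splits into two distinct linear factors, so there are two distinct tangent lines y − 1 = ±(x − 1) — this is a node (ordinary double point).
Classification: node.


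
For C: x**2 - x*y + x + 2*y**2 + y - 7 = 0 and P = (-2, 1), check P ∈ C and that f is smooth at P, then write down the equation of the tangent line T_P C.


Tangent line at P: -4*x + 7*y - 15 = 0.

Step 1: f(-2, 1) = 0, so P lies on C.
Step 2: partial derivatives
  f_x(x, y) = 2*x - y + 1, f_y(x, y) = -x + 4*y + 1.
  f_x(P) = -4, f_y(P) = 7 (gradient nonzero, so P is smooth).
Step 3: tangent line at P: -4·(x − -2) + 7·(y − 1) = 0.
Expanding: -4*x + 7*y - 15 = 0.


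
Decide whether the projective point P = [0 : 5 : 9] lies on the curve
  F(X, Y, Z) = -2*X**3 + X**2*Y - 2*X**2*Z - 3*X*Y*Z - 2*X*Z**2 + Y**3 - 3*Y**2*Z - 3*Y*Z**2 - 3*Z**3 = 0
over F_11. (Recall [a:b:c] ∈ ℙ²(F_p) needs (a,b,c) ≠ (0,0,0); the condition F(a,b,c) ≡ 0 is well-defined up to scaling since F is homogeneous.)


F(0,5,9) ≡ 8 (mod 11); P is NOT on the curve.

Evaluate F(0, 5, 9) term-by-term (mod 11).
  -2*X**3 ↦ -2·0·1·1 = 0
  X**2*Y ↦ 1·0·5·1 = 0
  -2*X**2*Z ↦ -2·0·1·9 = 0
  -3*X*Y*Z ↦ -3·0·5·9 = 0
  -2*X*Z**2 ↦ -2·0·1·81 = 0
  Y**3 ↦ 1·1·125·1 = 125
  -3*Y**2*Z ↦ -3·1·25·9 = -675
  -3*Y*Z**2 ↦ -3·1·5·81 = -1215
  -3*Z**3 ↦ -3·1·1·729 = -2187
Sum: F(0, 5, 9) = (0) + (0) + (0) + (0) + (0) + (125) + (-675) + (-1215) + (-2187) = -3952.
Reducing mod 11: -3952 ≡ 8 (mod 11).
Since F(a, b, c) ≡ 8 ≠ 0 (mod 11), P does NOT lie on the curve.


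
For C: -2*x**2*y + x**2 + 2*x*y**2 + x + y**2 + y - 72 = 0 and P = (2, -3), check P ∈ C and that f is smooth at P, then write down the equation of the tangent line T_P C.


Tangent line at P: 47*x - 37*y - 205 = 0.

Step 1: f(2, -3) = 0, so P lies on C.
Step 2: partial derivatives
  f_x(x, y) = -4*x*y + 2*x + 2*y**2 + 1, f_y(x, y) = -2*x**2 + 4*x*y + 2*y + 1.
  f_x(P) = 47, f_y(P) = -37 (gradient nonzero, so P is smooth).
Step 3: tangent line at P: 47·(x − 2) + -37·(y − -3) = 0.
Expanding: 47*x - 37*y - 205 = 0.


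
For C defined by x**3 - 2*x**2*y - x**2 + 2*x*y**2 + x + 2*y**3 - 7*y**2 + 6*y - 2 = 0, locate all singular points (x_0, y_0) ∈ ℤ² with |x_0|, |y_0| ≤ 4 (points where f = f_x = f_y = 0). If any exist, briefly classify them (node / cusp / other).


Singular points: {(1, 1)}; classification: cusp.

Compute partial derivatives:
  f_x = 3*x**2 - 4*x*y - 2*x + 2*y**2 + 1.
  f_y = -2*x**2 + 4*x*y + 6*y**2 - 14*y + 6.
Scan x_0 ∈ {−4, ..., 4}. For each x_0, f_y(x_0, y) is a polynomial in y; find its integer roots y ∈ {−4, ..., 4}, then test f_x and f at those candidates.
  x = -4: f_y(-4, y) = 6*y**2 - 30*y - 26; no integer root y with |y| ≤ 4.
  x = -3: f_y(-3, y) = 6*y**2 - 26*y - 12; no integer root y with |y| ≤ 4.
  x = -2: f_y(-2, y) = 6*y**2 - 22*y - 2; no integer root y with |y| ≤ 4.
  x = -1: f_y(-1, y) = 6*y**2 - 18*y + 4; no integer root y with |y| ≤ 4.
  x = 0: f_y(0, y) = 6*y**2 - 14*y + 6; no integer root y with |y| ≤ 4.
  x = 1: f_y(1, y) = 6*y**2 - 10*y + 4; vanishes at y ∈ {1}. (1, 1): f_x = 0, f = 0 — SINGULAR.
  x = 2: f_y(2, y) = 6*y**2 - 6*y - 2; no integer root y with |y| ≤ 4.
  x = 3: f_y(3, y) = 6*y**2 - 2*y - 12; no integer root y with |y| ≤ 4.
  x = 4: f_y(4, y) = 6*y**2 + 2*y - 26; no integer root y with |y| ≤ 4.
Only singular point on the grid: (1, 1).
Classify: substitute x = 1 + u, y = 1 + v and expand: f = u**3 - 2*u**2*v + 2*u*v**2 + 2*v**3 + v**2.
No constant or linear terms (consistent with a singular point). Quadratic part: v**2. Cubic part: u**3 - 2*u**2*v + 2*u*v**2 + 2*v**3.
The quadratic part v**2 is a perfect square, so there is a single (double) tangent line v = 0, i.e. y = 1. Restricting the cubic part to that line (v = 0) leaves u**3 ≠ 0, so f is not divisible by v and the branch is v² ≈ -u**3 to lowest order — this is a cusp.
Classification: cusp.


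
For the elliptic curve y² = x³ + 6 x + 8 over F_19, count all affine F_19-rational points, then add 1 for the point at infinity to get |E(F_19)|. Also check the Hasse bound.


Affine points = {(2, 3), (2, 16), (4, 1), (4, 18), (5, 7), (5, 12), (8, 6), (8, 13), (10, 2), (10, 17), (14, 9), (14, 10), (16, 1), (16, 18), (17, 8), (17, 11), (18, 1), (18, 18)}; affine count = 18; |E(F_19)| = 19.

Discriminant check: Δ ∝ 4a³ + 27b² = 4·6³ + 27·8² = 4·216 + 27·64 ≡ 8 (mod 19). Nonzero ⇒ E is nonsingular.
For each x ∈ F_19, compute rhs = x³ + 6·x + 8 mod 19, then count y ∈ F_19 with y² ≡ rhs.
  x = 0: rhs = 8, matching y values: none (0 points).
  x = 1: rhs = 15, matching y values: none (0 points).
  x = 2: rhs = 9, matching y values: 3, 16 (2 points).
  x = 3: rhs = 15, matching y values: none (0 points).
  x = 4: rhs = 1, matching y values: 1, 18 (2 points).
  x = 5: rhs = 11, matching y values: 7, 12 (2 points).
  x = 6: rhs = 13, matching y values: none (0 points).
  x = 7: rhs = 13, matching y values: none (0 points).
  x = 8: rhs = 17, matching y values: 6, 13 (2 points).
  x = 9: rhs = 12, matching y values: none (0 points).
  x = 10: rhs = 4, matching y values: 2, 17 (2 points).
  x = 11: rhs = 18, matching y values: none (0 points).
  x = 12: rhs = 3, matching y values: none (0 points).
  x = 13: rhs = 3, matching y values: none (0 points).
  x = 14: rhs = 5, matching y values: 9, 10 (2 points).
  x = 15: rhs = 15, matching y values: none (0 points).
  x = 16: rhs = 1, matching y values: 1, 18 (2 points).
  x = 17: rhs = 7, matching y values: 8, 11 (2 points).
  x = 18: rhs = 1, matching y values: 1, 18 (2 points).
Total affine count: 18.
Full point count |E(F_19)| = 18 + 1 = 19.
Hasse bound: |19 − (19+1)| = |-1| = 1 ≤ 2√19 ≈ 8.7178 ✓.


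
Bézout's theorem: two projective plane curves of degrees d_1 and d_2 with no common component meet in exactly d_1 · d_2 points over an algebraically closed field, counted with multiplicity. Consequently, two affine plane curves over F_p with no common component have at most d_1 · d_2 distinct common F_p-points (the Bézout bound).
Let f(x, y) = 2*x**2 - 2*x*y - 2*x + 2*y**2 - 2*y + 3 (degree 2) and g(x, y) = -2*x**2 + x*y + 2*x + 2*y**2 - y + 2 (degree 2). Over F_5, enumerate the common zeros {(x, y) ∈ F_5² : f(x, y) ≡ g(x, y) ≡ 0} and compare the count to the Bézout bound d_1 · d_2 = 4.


Common zeros: {(3, 0), (3, 4), (4, 3)}; count = 3; Bézout bound = 4.

deg(f) = 2, deg(g) = 2, so Bézout bound = 4.
Scan x ∈ F_5. For each x, list the y ∈ F_5 with f(x, y) ≡ 0 and those with g(x, y) ≡ 0 (mod 5); the common zeros in that column are the intersection.
  x = 0: f ≡ 0 at y ∈ {3}; g ≡ 0 at y ∈ {4}; common: ∅.
  x = 1: f ≡ 0 at y ∈ ∅; g ≡ 0 at y ∈ {2, 3}; common: ∅.
  x = 2: f ≡ 0 at y ∈ {4}; g ≡ 0 at y ∈ ∅; common: ∅.
  x = 3: f ≡ 0 at y ∈ {0, 4}; g ≡ 0 at y ∈ {0, 4}; common: {0, 4}.
  x = 4: f ≡ 0 at y ∈ {2, 3}; g ≡ 0 at y ∈ {3}; common: {3}.
Collecting: common zeros = {(3, 0), (3, 4), (4, 3)}, so the count is 3.
Comparison with the Bézout bound: 3 ≤ 4 = deg(f)·deg(g), as expected for curves with no common component (the affine F_5-count falls short of the bound because intersections may lie at infinity, over extension fields, or carry multiplicity).


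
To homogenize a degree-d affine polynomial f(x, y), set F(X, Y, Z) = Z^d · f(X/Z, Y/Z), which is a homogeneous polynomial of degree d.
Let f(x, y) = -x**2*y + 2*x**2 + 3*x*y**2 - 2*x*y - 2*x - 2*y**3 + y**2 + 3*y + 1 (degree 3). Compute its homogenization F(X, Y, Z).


F(X, Y, Z) = -X**2*Y + 2*X**2*Z + 3*X*Y**2 - 2*X*Y*Z - 2*X*Z**2 - 2*Y**3 + Y**2*Z + 3*Y*Z**2 + Z**3

deg(f) = 3.
Substitute x = X/Z, y = Y/Z into f, then multiply by Z^3.
  monomial -1·x^2·y^1 ↦ -1·X^2·Y^1·Z^0.
  monomial 2·x^2·y^0 ↦ 2·X^2·Y^0·Z^1.
  monomial 3·x^1·y^2 ↦ 3·X^1·Y^2·Z^0.
  monomial -2·x^1·y^1 ↦ -2·X^1·Y^1·Z^1.
  monomial -2·x^1·y^0 ↦ -2·X^1·Y^0·Z^2.
  monomial -2·x^0·y^3 ↦ -2·X^0·Y^3·Z^0.
  monomial 1·x^0·y^2 ↦ 1·X^0·Y^2·Z^1.
  monomial 3·x^0·y^1 ↦ 3·X^0·Y^1·Z^2.
  monomial 1·x^0·y^0 ↦ 1·X^0·Y^0·Z^3.
Collecting: F(X, Y, Z) = -X**2*Y + 2*X**2*Z + 3*X*Y**2 - 2*X*Y*Z - 2*X*Z**2 - 2*Y**3 + Y**2*Z + 3*Y*Z**2 + Z**3.


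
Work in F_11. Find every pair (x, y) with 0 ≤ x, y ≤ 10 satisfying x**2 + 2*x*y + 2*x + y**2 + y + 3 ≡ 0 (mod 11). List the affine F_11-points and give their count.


Affine F_11-points: {(0, 5), (2, 0), (2, 6), (6, 3), (6, 6), (7, 0), (7, 7), (8, 2), (8, 3), (10, 5), (10, 7)}; count = 11.

For each of the 121 pairs (x, y) ∈ F_11², evaluate f(x, y) mod 11. Record the zeros.
  x = 0: [0↦3, 1↦5, 2↦9, 3↦4, 4↦1, 5↦0, 6↦1, 7↦4, 8↦9, 9↦5, 10↦3]  zeros at y ∈ {5}
  x = 1: [0↦6, 1↦10, 2↦5, 3↦2, 4↦1, 5↦2, 6↦5, 7↦10, 8↦6, 9↦4, 10↦4]  zeros at y ∈ ∅
  x = 2: [0↦0, 1↦6, 2↦3, 3↦2, 4↦3, 5↦6, 6↦0, 7↦7, 8↦5, 9↦5, 10↦7]  zeros at y ∈ {0, 6}
  x = 3: [0↦7, 1↦4, 2↦3, 3↦4, 4↦7, 5↦1, 6↦8, 7↦6, 8↦6, 9↦8, 10↦1]  zeros at y ∈ ∅
  x = 4: [0↦5, 1↦4, 2↦5, 3↦8, 4↦2, 5↦9, 6↦7, 7↦7, 8↦9, 9↦2, 10↦8]  zeros at y ∈ ∅
  x = 5: [0↦5, 1↦6, 2↦9, 3↦3, 4↦10, 5↦8, 6↦8, 7↦10, 8↦3, 9↦9, 10↦6]  zeros at y ∈ ∅
  x = 6: [0↦7, 1↦10, 2↦4, 3↦0, 4↦9, 5↦9, 6↦0, 7↦4, 8↦10, 9↦7, 10↦6]  zeros at y ∈ {3, 6}
  x = 7: [0↦0, 1↦5, 2↦1, 3↦10, 4↦10, 5↦1, 6↦5, 7↦0, 8↦8, 9↦7, 10↦8]  zeros at y ∈ {0, 7}
  x = 8: [0↦6, 1↦2, 2↦0, 3↦0, 4↦2, 5↦6, 6↦1, 7↦9, 8↦8, 9↦9, 10↦1]  zeros at y ∈ {2, 3}
  x = 9: [0↦3, 1↦1, 2↦1, 3↦3, 4↦7, 5↦2, 6↦10, 7↦9, 8↦10, 9↦2, 10↦7]  zeros at y ∈ ∅
  x = 10: [0↦2, 1↦2, 2↦4, 3↦8, 4↦3, 5↦0, 6↦10, 7↦0, 8↦3, 9↦8, 10↦4]  zeros at y ∈ {5, 7}
Collecting zeros: affine points = {(0, 5), (2, 0), (2, 6), (6, 3), (6, 6), (7, 0), (7, 7), (8, 2), (8, 3), (10, 5), (10, 7)}.
Total count |C(F_11)_aff| = 11.


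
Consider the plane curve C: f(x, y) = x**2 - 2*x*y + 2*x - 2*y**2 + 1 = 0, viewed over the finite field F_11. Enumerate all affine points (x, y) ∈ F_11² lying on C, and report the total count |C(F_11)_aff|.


Affine F_11-points: {(1, 1), (1, 9), (2, 10), (4, 9), (5, 7), (5, 10), (7, 7), (7, 8), (10, 0), (10, 1)}; count = 10.

For each of the 121 pairs (x, y) ∈ F_11², evaluate f(x, y) mod 11. Record the zeros.
  x = 0: [0↦1, 1↦10, 2↦4, 3↦5, 4↦2, 5↦6, 6↦6, 7↦2, 8↦5, 9↦4, 10↦10]  zeros at y ∈ ∅
  x = 1: [0↦4, 1↦0, 2↦3, 3↦2, 4↦8, 5↦10, 6↦8, 7↦2, 8↦3, 9↦0, 10↦4]  zeros at y ∈ {1, 9}
  x = 2: [0↦9, 1↦3, 2↦4, 3↦1, 4↦5, 5↦5, 6↦1, 7↦4, 8↦3, 9↦9, 10↦0]  zeros at y ∈ {10}
  x = 3: [0↦5, 1↦8, 2↦7, 3↦2, 4↦4, 5↦2, 6↦7, 7↦8, 8↦5, 9↦9, 10↦9]  zeros at y ∈ ∅
  x = 4: [0↦3, 1↦4, 2↦1, 3↦5, 4↦5, 5↦1, 6↦4, 7↦3, 8↦9, 9↦0, 10↦9]  zeros at y ∈ {9}
  x = 5: [0↦3, 1↦2, 2↦8, 3↦10, 4↦8, 5↦2, 6↦3, 7↦0, 8↦4, 9↦4, 10↦0]  zeros at y ∈ {7, 10}
  x = 6: [0↦5, 1↦2, 2↦6, 3↦6, 4↦2, 5↦5, 6↦4, 7↦10, 8↦1, 9↦10, 10↦4]  zeros at y ∈ ∅
  x = 7: [0↦9, 1↦4, 2↦6, 3↦4, 4↦9, 5↦10, 6↦7, 7↦0, 8↦0, 9↦7, 10↦10]  zeros at y ∈ {7, 8}
  x = 8: [0↦4, 1↦8, 2↦8, 3↦4, 4↦7, 5↦6, 6↦1, 7↦3, 8↦1, 9↦6, 10↦7]  zeros at y ∈ ∅
  x = 9: [0↦1, 1↦3, 2↦1, 3↦6, 4↦7, 5↦4, 6↦8, 7↦8, 8↦4, 9↦7, 10↦6]  zeros at y ∈ ∅
  x = 10: [0↦0, 1↦0, 2↦7, 3↦10, 4↦9, 5↦4, 6↦6, 7↦4, 8↦9, 9↦10, 10↦7]  zeros at y ∈ {0, 1}
Collecting zeros: affine points = {(1, 1), (1, 9), (2, 10), (4, 9), (5, 7), (5, 10), (7, 7), (7, 8), (10, 0), (10, 1)}.
Total count |C(F_11)_aff| = 10.


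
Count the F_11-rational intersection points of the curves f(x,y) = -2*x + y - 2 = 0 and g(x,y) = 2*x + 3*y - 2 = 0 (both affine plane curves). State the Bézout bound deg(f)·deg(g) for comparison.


Common zeros: {(5, 1)}; count = 1; Bézout bound = 1.

deg(f) = 1, deg(g) = 1, so Bézout bound = 1.
Scan x ∈ F_11. For each x, list the y ∈ F_11 with f(x, y) ≡ 0 and those with g(x, y) ≡ 0 (mod 11); the common zeros in that column are the intersection.
  x = 0: f ≡ 0 at y ∈ {2}; g ≡ 0 at y ∈ {8}; common: ∅.
  x = 1: f ≡ 0 at y ∈ {4}; g ≡ 0 at y ∈ {0}; common: ∅.
  x = 2: f ≡ 0 at y ∈ {6}; g ≡ 0 at y ∈ {3}; common: ∅.
  x = 3: f ≡ 0 at y ∈ {8}; g ≡ 0 at y ∈ {6}; common: ∅.
  x = 4: f ≡ 0 at y ∈ {10}; g ≡ 0 at y ∈ {9}; common: ∅.
  x = 5: f ≡ 0 at y ∈ {1}; g ≡ 0 at y ∈ {1}; common: {1}.
  x = 6: f ≡ 0 at y ∈ {3}; g ≡ 0 at y ∈ {4}; common: ∅.
  x = 7: f ≡ 0 at y ∈ {5}; g ≡ 0 at y ∈ {7}; common: ∅.
  x = 8: f ≡ 0 at y ∈ {7}; g ≡ 0 at y ∈ {10}; common: ∅.
  x = 9: f ≡ 0 at y ∈ {9}; g ≡ 0 at y ∈ {2}; common: ∅.
  x = 10: f ≡ 0 at y ∈ {0}; g ≡ 0 at y ∈ {5}; common: ∅.
Collecting: common zeros = {(5, 1)}, so the count is 1.
Comparison with the Bézout bound: 1 ≤ 1 = deg(f)·deg(g), as expected for curves with no common component (the bound is attained).


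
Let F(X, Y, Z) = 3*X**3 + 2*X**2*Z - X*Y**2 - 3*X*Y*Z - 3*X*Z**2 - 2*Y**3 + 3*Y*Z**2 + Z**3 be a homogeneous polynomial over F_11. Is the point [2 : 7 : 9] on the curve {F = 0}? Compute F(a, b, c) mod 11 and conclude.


F(2,7,9) ≡ 9 (mod 11); P is NOT on the curve.

Evaluate F(2, 7, 9) term-by-term (mod 11).
  3*X**3 ↦ 3·8·1·1 = 24
  2*X**2*Z ↦ 2·4·1·9 = 72
  -X*Y**2 ↦ -1·2·49·1 = -98
  -3*X*Y*Z ↦ -3·2·7·9 = -378
  -3*X*Z**2 ↦ -3·2·1·81 = -486
  -2*Y**3 ↦ -2·1·343·1 = -686
  3*Y*Z**2 ↦ 3·1·7·81 = 1701
  Z**3 ↦ 1·1·1·729 = 729
Sum: F(2, 7, 9) = (24) + (72) + (-98) + (-378) + (-486) + (-686) + (1701) + (729) = 878.
Reducing mod 11: 878 ≡ 9 (mod 11).
Since F(a, b, c) ≡ 9 ≠ 0 (mod 11), P does NOT lie on the curve.


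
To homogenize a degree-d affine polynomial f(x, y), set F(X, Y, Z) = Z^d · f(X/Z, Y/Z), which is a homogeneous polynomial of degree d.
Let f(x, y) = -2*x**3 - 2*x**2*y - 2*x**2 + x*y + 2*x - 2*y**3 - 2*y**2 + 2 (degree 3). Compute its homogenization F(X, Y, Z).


F(X, Y, Z) = -2*X**3 - 2*X**2*Y - 2*X**2*Z + X*Y*Z + 2*X*Z**2 - 2*Y**3 - 2*Y**2*Z + 2*Z**3

deg(f) = 3.
Substitute x = X/Z, y = Y/Z into f, then multiply by Z^3.
  monomial -2·x^3·y^0 ↦ -2·X^3·Y^0·Z^0.
  monomial -2·x^2·y^1 ↦ -2·X^2·Y^1·Z^0.
  monomial -2·x^2·y^0 ↦ -2·X^2·Y^0·Z^1.
  monomial 1·x^1·y^1 ↦ 1·X^1·Y^1·Z^1.
  monomial 2·x^1·y^0 ↦ 2·X^1·Y^0·Z^2.
  monomial -2·x^0·y^3 ↦ -2·X^0·Y^3·Z^0.
  monomial -2·x^0·y^2 ↦ -2·X^0·Y^2·Z^1.
  monomial 2·x^0·y^0 ↦ 2·X^0·Y^0·Z^3.
Collecting: F(X, Y, Z) = -2*X**3 - 2*X**2*Y - 2*X**2*Z + X*Y*Z + 2*X*Z**2 - 2*Y**3 - 2*Y**2*Z + 2*Z**3.


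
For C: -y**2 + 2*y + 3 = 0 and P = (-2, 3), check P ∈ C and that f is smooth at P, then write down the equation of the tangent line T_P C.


Tangent line at P: 12 - 4*y = 0.

Step 1: f(-2, 3) = 0, so P lies on C.
Step 2: partial derivatives
  f_x(x, y) = 0, f_y(x, y) = 2 - 2*y.
  f_x(P) = 0, f_y(P) = -4 (gradient nonzero, so P is smooth).
Step 3: tangent line at P: 0·(x − -2) + -4·(y − 3) = 0.
Expanding: 12 - 4*y = 0.


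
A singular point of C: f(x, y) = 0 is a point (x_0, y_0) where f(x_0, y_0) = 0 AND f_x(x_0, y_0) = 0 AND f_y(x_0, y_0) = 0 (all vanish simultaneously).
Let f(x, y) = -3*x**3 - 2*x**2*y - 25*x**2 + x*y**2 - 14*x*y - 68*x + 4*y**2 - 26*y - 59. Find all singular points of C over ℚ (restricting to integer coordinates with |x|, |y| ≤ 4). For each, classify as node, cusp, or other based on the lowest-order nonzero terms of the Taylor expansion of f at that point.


Singular points: {(-3, 1)}; classification: cusp.

Compute partial derivatives:
  f_x = -9*x**2 - 4*x*y - 50*x + y**2 - 14*y - 68.
  f_y = -2*x**2 + 2*x*y - 14*x + 8*y - 26.
Scan x_0 ∈ {−4, ..., 4}. For each x_0, f_y(x_0, y) is a polynomial in y; find its integer roots y ∈ {−4, ..., 4}, then test f_x and f at those candidates.
  x = -4: f_y(-4, y) = -2; no integer root y with |y| ≤ 4.
  x = -3: f_y(-3, y) = 2*y - 2; vanishes at y ∈ {1}. (-3, 1): f_x = 0, f = 0 — SINGULAR.
  x = -2: f_y(-2, y) = 4*y - 6; no integer root y with |y| ≤ 4.
  x = -1: f_y(-1, y) = 6*y - 14; no integer root y with |y| ≤ 4.
  x = 0: f_y(0, y) = 8*y - 26; no integer root y with |y| ≤ 4.
  x = 1: f_y(1, y) = 10*y - 42; no integer root y with |y| ≤ 4.
  x = 2: f_y(2, y) = 12*y - 62; no integer root y with |y| ≤ 4.
  x = 3: f_y(3, y) = 14*y - 86; no integer root y with |y| ≤ 4.
  x = 4: f_y(4, y) = 16*y - 114; no integer root y with |y| ≤ 4.
Only singular point on the grid: (-3, 1).
Classify: substitute x = -3 + u, y = 1 + v and expand: f = -3*u**3 - 2*u**2*v + u*v**2 + v**2.
No constant or linear terms (consistent with a singular point). Quadratic part: v**2. Cubic part: -3*u**3 - 2*u**2*v + u*v**2.
The quadratic part v**2 is a perfect square, so there is a single (double) tangent line v = 0, i.e. y = 1. Restricting the cubic part to that line (v = 0) leaves -3*u**3 ≠ 0, so f is not divisible by v and the branch is v² ≈ 3*u**3 to lowest order — this is a cusp.
Classification: cusp.


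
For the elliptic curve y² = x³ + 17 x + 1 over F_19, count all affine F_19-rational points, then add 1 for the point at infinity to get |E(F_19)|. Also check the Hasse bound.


Affine points = {(0, 1), (0, 18), (1, 0), (2, 9), (2, 10), (4, 0), (7, 8), (7, 11), (9, 3), (9, 16), (13, 5), (13, 14), (14, 0), (17, 4), (17, 15)}; affine count = 15; |E(F_19)| = 16.

Discriminant check: Δ ∝ 4a³ + 27b² = 4·17³ + 27·1² = 4·4913 + 27·1 ≡ 14 (mod 19). Nonzero ⇒ E is nonsingular.
For each x ∈ F_19, compute rhs = x³ + 17·x + 1 mod 19, then count y ∈ F_19 with y² ≡ rhs.
  x = 0: rhs = 1, matching y values: 1, 18 (2 points).
  x = 1: rhs = 0, matching y values: 0 (1 points).
  x = 2: rhs = 5, matching y values: 9, 10 (2 points).
  x = 3: rhs = 3, matching y values: none (0 points).
  x = 4: rhs = 0, matching y values: 0 (1 points).
  x = 5: rhs = 2, matching y values: none (0 points).
  x = 6: rhs = 15, matching y values: none (0 points).
  x = 7: rhs = 7, matching y values: 8, 11 (2 points).
  x = 8: rhs = 3, matching y values: none (0 points).
  x = 9: rhs = 9, matching y values: 3, 16 (2 points).
  x = 10: rhs = 12, matching y values: none (0 points).
  x = 11: rhs = 18, matching y values: none (0 points).
  x = 12: rhs = 14, matching y values: none (0 points).
  x = 13: rhs = 6, matching y values: 5, 14 (2 points).
  x = 14: rhs = 0, matching y values: 0 (1 points).
  x = 15: rhs = 2, matching y values: none (0 points).
  x = 16: rhs = 18, matching y values: none (0 points).
  x = 17: rhs = 16, matching y values: 4, 15 (2 points).
  x = 18: rhs = 2, matching y values: none (0 points).
Total affine count: 15.
Full point count |E(F_19)| = 15 + 1 = 16.
Hasse bound: |16 − (19+1)| = |-4| = 4 ≤ 2√19 ≈ 8.7178 ✓.


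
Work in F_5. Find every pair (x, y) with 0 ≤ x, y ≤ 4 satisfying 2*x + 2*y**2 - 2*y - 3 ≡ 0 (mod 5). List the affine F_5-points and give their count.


Affine F_5-points: {(2, 2), (2, 4), (3, 3), (4, 0), (4, 1)}; count = 5.

For each of the 25 pairs (x, y) ∈ F_5², evaluate f(x, y) mod 5. Record the zeros.
  x = 0: [0↦2, 1↦2, 2↦1, 3↦4, 4↦1]  zeros at y ∈ ∅
  x = 1: [0↦4, 1↦4, 2↦3, 3↦1, 4↦3]  zeros at y ∈ ∅
  x = 2: [0↦1, 1↦1, 2↦0, 3↦3, 4↦0]  zeros at y ∈ {2, 4}
  x = 3: [0↦3, 1↦3, 2↦2, 3↦0, 4↦2]  zeros at y ∈ {3}
  x = 4: [0↦0, 1↦0, 2↦4, 3↦2, 4↦4]  zeros at y ∈ {0, 1}
Collecting zeros: affine points = {(2, 2), (2, 4), (3, 3), (4, 0), (4, 1)}.
Total count |C(F_5)_aff| = 5.


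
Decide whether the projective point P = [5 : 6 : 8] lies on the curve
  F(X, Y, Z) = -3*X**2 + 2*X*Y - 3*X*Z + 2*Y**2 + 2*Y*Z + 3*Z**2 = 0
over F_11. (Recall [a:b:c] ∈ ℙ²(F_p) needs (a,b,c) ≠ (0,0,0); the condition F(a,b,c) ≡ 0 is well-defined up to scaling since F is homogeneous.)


F(5,6,8) ≡ 5 (mod 11); P is NOT on the curve.

Evaluate F(5, 6, 8) term-by-term (mod 11).
  -3*X**2 ↦ -3·25·1·1 = -75
  2*X*Y ↦ 2·5·6·1 = 60
  -3*X*Z ↦ -3·5·1·8 = -120
  2*Y**2 ↦ 2·1·36·1 = 72
  2*Y*Z ↦ 2·1·6·8 = 96
  3*Z**2 ↦ 3·1·1·64 = 192
Sum: F(5, 6, 8) = (-75) + (60) + (-120) + (72) + (96) + (192) = 225.
Reducing mod 11: 225 ≡ 5 (mod 11).
Since F(a, b, c) ≡ 5 ≠ 0 (mod 11), P does NOT lie on the curve.


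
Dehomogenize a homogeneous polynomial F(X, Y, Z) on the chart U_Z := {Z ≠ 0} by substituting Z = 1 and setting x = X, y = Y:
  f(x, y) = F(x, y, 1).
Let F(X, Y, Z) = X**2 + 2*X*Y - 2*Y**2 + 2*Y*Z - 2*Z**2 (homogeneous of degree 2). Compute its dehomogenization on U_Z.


f(x, y) = x**2 + 2*x*y - 2*y**2 + 2*y - 2

On U_Z we set Z = 1. Each monomial c·X^i·Y^j·Z^k in F becomes c·x^i·y^j·1^k = c·x^i·y^j.
Substituting Z = 1: F(X, Y, 1) = x**2 + 2*x*y - 2*y**2 + 2*y - 2.
Note: deg(f) ≤ deg(F) = 2; strict inequality happens when F is divisible by Z (lost terms).


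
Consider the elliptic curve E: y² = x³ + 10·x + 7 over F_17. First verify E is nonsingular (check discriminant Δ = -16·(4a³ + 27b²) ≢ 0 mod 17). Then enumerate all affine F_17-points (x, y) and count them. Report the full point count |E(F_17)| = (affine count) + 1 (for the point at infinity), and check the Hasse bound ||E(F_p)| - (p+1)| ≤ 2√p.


Affine points = {(1, 1), (1, 16), (2, 1), (2, 16), (3, 8), (3, 9), (4, 3), (4, 14), (8, 2), (8, 15), (10, 6), (10, 11), (12, 6), (12, 11), (14, 1), (14, 16), (15, 8), (15, 9), (16, 8), (16, 9)}; affine count = 20; |E(F_17)| = 21.

Discriminant check: Δ ∝ 4a³ + 27b² = 4·10³ + 27·7² = 4·1000 + 27·49 ≡ 2 (mod 17). Nonzero ⇒ E is nonsingular.
For each x ∈ F_17, compute rhs = x³ + 10·x + 7 mod 17, then count y ∈ F_17 with y² ≡ rhs.
  x = 0: rhs = 7, matching y values: none (0 points).
  x = 1: rhs = 1, matching y values: 1, 16 (2 points).
  x = 2: rhs = 1, matching y values: 1, 16 (2 points).
  x = 3: rhs = 13, matching y values: 8, 9 (2 points).
  x = 4: rhs = 9, matching y values: 3, 14 (2 points).
  x = 5: rhs = 12, matching y values: none (0 points).
  x = 6: rhs = 11, matching y values: none (0 points).
  x = 7: rhs = 12, matching y values: none (0 points).
  x = 8: rhs = 4, matching y values: 2, 15 (2 points).
  x = 9: rhs = 10, matching y values: none (0 points).
  x = 10: rhs = 2, matching y values: 6, 11 (2 points).
  x = 11: rhs = 3, matching y values: none (0 points).
  x = 12: rhs = 2, matching y values: 6, 11 (2 points).
  x = 13: rhs = 5, matching y values: none (0 points).
  x = 14: rhs = 1, matching y values: 1, 16 (2 points).
  x = 15: rhs = 13, matching y values: 8, 9 (2 points).
  x = 16: rhs = 13, matching y values: 8, 9 (2 points).
Total affine count: 20.
Full point count |E(F_17)| = 20 + 1 = 21.
Hasse bound: |21 − (17+1)| = |3| = 3 ≤ 2√17 ≈ 8.2462 ✓.


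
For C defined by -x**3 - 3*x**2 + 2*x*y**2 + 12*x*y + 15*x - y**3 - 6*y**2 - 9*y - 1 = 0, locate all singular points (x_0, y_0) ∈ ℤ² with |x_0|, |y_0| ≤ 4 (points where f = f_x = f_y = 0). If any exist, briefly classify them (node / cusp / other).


Singular points: {(-1, -3)}; classification: cusp.

Compute partial derivatives:
  f_x = -3*x**2 - 6*x + 2*y**2 + 12*y + 15.
  f_y = 4*x*y + 12*x - 3*y**2 - 12*y - 9.
Scan x_0 ∈ {−4, ..., 4}. For each x_0, f_y(x_0, y) is a polynomial in y; find its integer roots y ∈ {−4, ..., 4}, then test f_x and f at those candidates.
  x = -4: f_y(-4, y) = -3*y**2 - 28*y - 57; vanishes at y ∈ {-3}. (-4, -3): f_x = -27 ≠ 0.
  x = -3: f_y(-3, y) = -3*y**2 - 24*y - 45; vanishes at y ∈ {-3}. (-3, -3): f_x = -12 ≠ 0.
  x = -2: f_y(-2, y) = -3*y**2 - 20*y - 33; vanishes at y ∈ {-3}. (-2, -3): f_x = -3 ≠ 0.
  x = -1: f_y(-1, y) = -3*y**2 - 16*y - 21; vanishes at y ∈ {-3}. (-1, -3): f_x = 0, f = 0 — SINGULAR.
  x = 0: f_y(0, y) = -3*y**2 - 12*y - 9; vanishes at y ∈ {-3, -1}. (0, -3): f_x = -3 ≠ 0; (0, -1): f_x = 5 ≠ 0.
  x = 1: f_y(1, y) = -3*y**2 - 8*y + 3; vanishes at y ∈ {-3}. (1, -3): f_x = -12 ≠ 0.
  x = 2: f_y(2, y) = -3*y**2 - 4*y + 15; vanishes at y ∈ {-3}. (2, -3): f_x = -27 ≠ 0.
  x = 3: f_y(3, y) = 27 - 3*y**2; vanishes at y ∈ {-3, 3}. (3, -3): f_x = -48 ≠ 0; (3, 3): f_x = 24 ≠ 0.
  x = 4: f_y(4, y) = -3*y**2 + 4*y + 39; vanishes at y ∈ {-3}. (4, -3): f_x = -75 ≠ 0.
Only singular point on the grid: (-1, -3).
Classify: substitute x = -1 + u, y = -3 + v and expand: f = -u**3 + 2*u*v**2 - v**3 + v**2.
No constant or linear terms (consistent with a singular point). Quadratic part: v**2. Cubic part: -u**3 + 2*u*v**2 - v**3.
The quadratic part v**2 is a perfect square, so there is a single (double) tangent line v = 0, i.e. y = -3. Restricting the cubic part to that line (v = 0) leaves -u**3 ≠ 0, so f is not divisible by v and the branch is v² ≈ u**3 to lowest order — this is a cusp.
Classification: cusp.


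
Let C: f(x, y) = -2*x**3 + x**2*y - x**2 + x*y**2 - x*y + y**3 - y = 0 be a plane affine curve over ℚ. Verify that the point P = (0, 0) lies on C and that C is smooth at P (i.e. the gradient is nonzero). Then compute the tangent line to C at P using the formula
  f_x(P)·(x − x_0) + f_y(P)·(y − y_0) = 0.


Tangent line at P: -y = 0.

Step 1: f(0, 0) = 0, so P lies on C.
Step 2: partial derivatives
  f_x(x, y) = -6*x**2 + 2*x*y - 2*x + y**2 - y, f_y(x, y) = x**2 + 2*x*y - x + 3*y**2 - 1.
  f_x(P) = 0, f_y(P) = -1 (gradient nonzero, so P is smooth).
Step 3: tangent line at P: 0·(x − 0) + -1·(y − 0) = 0.
Expanding: -y = 0.


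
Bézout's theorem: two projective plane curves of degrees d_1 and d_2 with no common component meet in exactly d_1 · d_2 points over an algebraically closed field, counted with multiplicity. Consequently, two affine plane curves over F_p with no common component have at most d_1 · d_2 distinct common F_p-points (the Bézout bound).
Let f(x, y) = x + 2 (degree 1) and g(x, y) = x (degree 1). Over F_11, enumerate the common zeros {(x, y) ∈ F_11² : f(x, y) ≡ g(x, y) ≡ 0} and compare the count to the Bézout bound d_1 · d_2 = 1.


Common zeros: ∅; count = 0; Bézout bound = 1.

deg(f) = 1, deg(g) = 1, so Bézout bound = 1.
Scan x ∈ F_11. For each x, list the y ∈ F_11 with f(x, y) ≡ 0 and those with g(x, y) ≡ 0 (mod 11); the common zeros in that column are the intersection.
  x = 0: f ≡ 0 at y ∈ ∅; g ≡ 0 at y ∈ {0, 1, 2, 3, 4, 5, 6, 7, 8, 9, 10}; common: ∅.
  x = 1: f ≡ 0 at y ∈ ∅; g ≡ 0 at y ∈ ∅; common: ∅.
  x = 2: f ≡ 0 at y ∈ ∅; g ≡ 0 at y ∈ ∅; common: ∅.
  x = 3: f ≡ 0 at y ∈ ∅; g ≡ 0 at y ∈ ∅; common: ∅.
  x = 4: f ≡ 0 at y ∈ ∅; g ≡ 0 at y ∈ ∅; common: ∅.
  x = 5: f ≡ 0 at y ∈ ∅; g ≡ 0 at y ∈ ∅; common: ∅.
  x = 6: f ≡ 0 at y ∈ ∅; g ≡ 0 at y ∈ ∅; common: ∅.
  x = 7: f ≡ 0 at y ∈ ∅; g ≡ 0 at y ∈ ∅; common: ∅.
  x = 8: f ≡ 0 at y ∈ ∅; g ≡ 0 at y ∈ ∅; common: ∅.
  x = 9: f ≡ 0 at y ∈ {0, 1, 2, 3, 4, 5, 6, 7, 8, 9, 10}; g ≡ 0 at y ∈ ∅; common: ∅.
  x = 10: f ≡ 0 at y ∈ ∅; g ≡ 0 at y ∈ ∅; common: ∅.
Collecting: common zeros = ∅, so the count is 0.
Comparison with the Bézout bound: 0 ≤ 1 = deg(f)·deg(g), as expected for curves with no common component (the affine F_11-count falls short of the bound because intersections may lie at infinity, over extension fields, or carry multiplicity).
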